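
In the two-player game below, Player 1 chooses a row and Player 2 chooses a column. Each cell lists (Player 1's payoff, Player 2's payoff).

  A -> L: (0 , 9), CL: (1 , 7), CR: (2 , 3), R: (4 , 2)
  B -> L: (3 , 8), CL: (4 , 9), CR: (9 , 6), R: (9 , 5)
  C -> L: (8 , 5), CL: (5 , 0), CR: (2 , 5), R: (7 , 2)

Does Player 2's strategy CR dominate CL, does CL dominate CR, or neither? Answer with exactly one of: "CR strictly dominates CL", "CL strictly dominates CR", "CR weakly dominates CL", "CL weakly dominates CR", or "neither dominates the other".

neither dominates the other

Compare CR to CL across every action of Player 1: A: 3<7, B: 6<9, C: 5>0.
CR does better at C but worse at A, B; neither strategy dominates the other.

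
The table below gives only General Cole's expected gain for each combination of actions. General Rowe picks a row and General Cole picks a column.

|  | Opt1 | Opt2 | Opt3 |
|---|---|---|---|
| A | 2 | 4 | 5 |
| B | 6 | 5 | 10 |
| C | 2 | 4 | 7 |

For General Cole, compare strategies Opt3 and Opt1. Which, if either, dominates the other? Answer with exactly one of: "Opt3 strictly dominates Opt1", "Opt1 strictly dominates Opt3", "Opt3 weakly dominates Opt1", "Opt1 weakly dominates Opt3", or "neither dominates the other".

Opt3's payoffs vs Opt1's, by General Rowe's action — A: 5>2, B: 10>6, C: 7>2.
Opt3 gives a strictly higher payoff against every action of General Rowe, so Opt3 strictly dominates Opt1.

Opt3 strictly dominates Opt1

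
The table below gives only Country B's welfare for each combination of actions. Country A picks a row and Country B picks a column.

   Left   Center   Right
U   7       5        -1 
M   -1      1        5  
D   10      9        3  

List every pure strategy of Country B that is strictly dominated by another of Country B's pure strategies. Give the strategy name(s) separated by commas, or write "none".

none

Left: no other strategy beats it everywhere (Center at U (7>5); Right at U (7>-1)).
Center is not dominated — it holds its own against Left at M (1>-1); Right at U (5>-1).
Nothing dominates Right: Left at M (5>-1); Center at M (5>1).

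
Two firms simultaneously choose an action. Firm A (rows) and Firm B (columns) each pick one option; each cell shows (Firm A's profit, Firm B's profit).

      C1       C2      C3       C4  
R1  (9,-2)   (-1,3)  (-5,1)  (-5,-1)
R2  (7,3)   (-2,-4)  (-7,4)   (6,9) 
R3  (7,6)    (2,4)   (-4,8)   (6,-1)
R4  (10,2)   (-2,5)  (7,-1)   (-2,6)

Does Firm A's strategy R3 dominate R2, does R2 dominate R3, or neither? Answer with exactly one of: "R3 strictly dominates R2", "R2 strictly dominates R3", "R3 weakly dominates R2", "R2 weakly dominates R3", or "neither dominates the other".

R3's payoffs vs R2's, by Firm B's action — C1: 7=7, C2: 2>-2, C3: -4>-7, C4: 6=6.
R3 is at least as good everywhere and strictly better somewhere (tied only at C1, C4), so R3 weakly but not strictly dominates R2.

R3 weakly dominates R2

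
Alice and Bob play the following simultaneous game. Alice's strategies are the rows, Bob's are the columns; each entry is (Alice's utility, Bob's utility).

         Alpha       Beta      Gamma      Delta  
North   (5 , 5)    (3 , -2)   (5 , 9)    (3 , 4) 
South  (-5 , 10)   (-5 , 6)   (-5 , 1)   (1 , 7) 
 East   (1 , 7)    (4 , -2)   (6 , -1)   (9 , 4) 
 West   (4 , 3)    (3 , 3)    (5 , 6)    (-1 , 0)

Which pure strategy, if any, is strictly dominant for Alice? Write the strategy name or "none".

North fails to dominate East at Beta (3<4).
South fails to dominate North at Alpha (-5<5).
East fails to dominate North at Alpha (1<5).
West fails to dominate North at Alpha (4<5).
No single strategy dominates all the others.

none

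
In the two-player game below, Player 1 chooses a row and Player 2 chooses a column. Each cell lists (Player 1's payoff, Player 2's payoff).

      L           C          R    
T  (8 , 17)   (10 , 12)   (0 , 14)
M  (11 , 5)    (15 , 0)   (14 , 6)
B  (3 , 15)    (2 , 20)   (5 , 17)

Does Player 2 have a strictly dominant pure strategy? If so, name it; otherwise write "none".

none

L fails to dominate C at B (15<20).
C fails to dominate L at T (12<17).
R fails to dominate L at T (14<17).
No single strategy dominates all the others.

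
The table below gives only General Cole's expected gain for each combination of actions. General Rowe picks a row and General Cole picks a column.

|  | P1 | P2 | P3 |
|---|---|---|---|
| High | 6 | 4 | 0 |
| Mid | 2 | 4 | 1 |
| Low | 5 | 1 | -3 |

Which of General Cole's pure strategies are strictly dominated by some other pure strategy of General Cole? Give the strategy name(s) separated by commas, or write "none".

P1 is not dominated — it holds its own against P2 at High (6>4); P3 at High (6>0).
P2 is not dominated — it holds its own against P1 at Mid (4>2); P3 at High (4>0).
P1 strictly dominates P3 — High: 6>0, Mid: 2>1, Low: 5>-3.

P3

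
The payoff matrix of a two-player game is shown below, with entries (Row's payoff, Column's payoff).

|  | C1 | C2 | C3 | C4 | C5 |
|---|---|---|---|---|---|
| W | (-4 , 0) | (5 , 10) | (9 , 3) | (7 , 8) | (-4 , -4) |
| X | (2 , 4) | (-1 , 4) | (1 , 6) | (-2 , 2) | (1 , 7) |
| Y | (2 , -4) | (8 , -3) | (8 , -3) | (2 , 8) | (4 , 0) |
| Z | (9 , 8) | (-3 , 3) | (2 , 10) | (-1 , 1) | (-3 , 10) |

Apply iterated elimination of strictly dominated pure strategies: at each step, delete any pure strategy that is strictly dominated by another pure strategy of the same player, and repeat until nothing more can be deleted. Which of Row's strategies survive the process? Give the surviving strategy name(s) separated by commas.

Column C1 is eliminated: C3 beats it against every remaining row (W: 3>0, X: 6>4, Y: -3>-4, Z: 10>8).
Row X is eliminated: Y beats it against every remaining column (C2: 8>-1, C3: 8>1, C4: 2>-2, C5: 4>1).
Row Z is eliminated: Y beats it against every remaining column (C2: 8>-3, C3: 8>2, C4: 2>-1, C5: 4>-3).
Column C3 is eliminated: C4 beats it against every remaining row (W: 8>3, Y: 8>-3).
Column's strategy C5 is strictly dominated by C4 (W: 8>-4, Y: 8>0) and is removed.
Among the remaining strategies, none is strictly dominated by another pure strategy of the same player, so the elimination stops.
Surviving strategies — Row: {W, Y}; Column: {C2, C4}.

W, Y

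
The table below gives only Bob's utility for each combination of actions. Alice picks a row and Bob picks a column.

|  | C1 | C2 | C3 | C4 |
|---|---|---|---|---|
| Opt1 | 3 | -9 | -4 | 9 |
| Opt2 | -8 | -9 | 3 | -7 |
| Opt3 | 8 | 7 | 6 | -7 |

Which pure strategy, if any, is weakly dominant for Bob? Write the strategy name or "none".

none

C1 fails to dominate C3 at Opt2 (-8<3).
C2 fails to dominate C1 at Opt1 (-9<3).
C3 fails to dominate C1 at Opt1 (-4<3).
C4 fails to dominate C1 at Opt3 (-7<8).
No single strategy dominates all the others.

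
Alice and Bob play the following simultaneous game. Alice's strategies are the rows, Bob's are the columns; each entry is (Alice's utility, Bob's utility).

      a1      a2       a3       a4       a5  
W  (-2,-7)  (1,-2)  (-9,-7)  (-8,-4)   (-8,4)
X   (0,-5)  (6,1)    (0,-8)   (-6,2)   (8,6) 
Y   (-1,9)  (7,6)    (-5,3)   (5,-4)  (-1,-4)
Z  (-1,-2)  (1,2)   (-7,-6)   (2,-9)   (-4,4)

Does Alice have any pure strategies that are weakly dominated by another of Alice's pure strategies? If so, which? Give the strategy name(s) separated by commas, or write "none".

W, Z

W is weakly dominated by X (a1: 0>-2, a2: 6>1, a3: 0>-9, a4: -6>-8, a5: 8>-8).
Nothing dominates X: W at a1 (0>-2); Y at a1 (0>-1); Z at a1 (0>-1).
Nothing dominates Y: W at a1 (-1>-2); X at a2 (7>6); Z at a2 (7>1).
Z: dominated, since Y does at least as well everywhere (a1: -1=-1, a2: 7>1, a3: -5>-7, a4: 5>2, a5: -1>-4).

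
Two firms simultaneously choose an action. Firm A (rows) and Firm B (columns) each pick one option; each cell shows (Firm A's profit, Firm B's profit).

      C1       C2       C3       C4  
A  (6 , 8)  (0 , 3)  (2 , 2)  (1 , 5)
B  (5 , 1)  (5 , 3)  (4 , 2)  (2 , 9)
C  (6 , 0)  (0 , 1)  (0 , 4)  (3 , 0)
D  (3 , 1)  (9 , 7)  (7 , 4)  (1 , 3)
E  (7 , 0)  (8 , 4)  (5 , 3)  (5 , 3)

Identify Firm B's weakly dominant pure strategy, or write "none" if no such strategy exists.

C1 fails to dominate C2 at B (1<3).
C2 fails to dominate C1 at A (3<8).
C3 fails to dominate C1 at A (2<8).
C4 fails to dominate C1 at A (5<8).
No single strategy dominates all the others.

none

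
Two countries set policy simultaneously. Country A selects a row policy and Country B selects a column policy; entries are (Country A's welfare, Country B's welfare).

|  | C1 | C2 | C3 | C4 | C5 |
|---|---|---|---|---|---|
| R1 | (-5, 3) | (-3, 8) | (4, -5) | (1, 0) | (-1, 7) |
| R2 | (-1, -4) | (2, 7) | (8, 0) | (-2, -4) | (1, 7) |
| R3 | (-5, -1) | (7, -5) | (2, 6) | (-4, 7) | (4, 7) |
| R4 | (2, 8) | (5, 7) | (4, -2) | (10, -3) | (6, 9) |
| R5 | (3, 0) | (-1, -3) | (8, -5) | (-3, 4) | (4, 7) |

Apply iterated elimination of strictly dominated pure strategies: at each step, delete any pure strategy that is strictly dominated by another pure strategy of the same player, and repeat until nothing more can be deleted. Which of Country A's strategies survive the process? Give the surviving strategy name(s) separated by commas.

Column C1 is eliminated: C5 beats it against every remaining row (R1: 7>3, R2: 7>-4, R3: 7>-1, R4: 9>8, R5: 7>0).
Country B's strategy C3 is strictly dominated by C5 (R1: 7>-5, R2: 7>0, R3: 7>6, R4: 9>-2, R5: 7>-5) and is removed.
Country A's strategy R1 is strictly dominated by R4 (C2: 5>-3, C4: 10>1, C5: 6>-1) and is removed.
Row R2 is eliminated: R4 beats it against every remaining column (C2: 5>2, C4: 10>-2, C5: 6>1).
For Country A, R4 strictly dominates R5 on the remaining columns (C2: 5>-1, C4: 10>-3, C5: 6>4); eliminate R5.
Column C2 is eliminated: C5 beats it against every remaining row (R3: 7>-5, R4: 9>7).
Row R3 is eliminated: R4 beats it against every remaining column (C4: 10>-4, C5: 6>4).
For Country B, C5 strictly dominates C4 on the remaining rows (R4: 9>-3); eliminate C4.
Among the remaining strategies, none is strictly dominated by another pure strategy of the same player, so the elimination stops.
Surviving strategies — Country A: {R4}; Country B: {C5}.

R4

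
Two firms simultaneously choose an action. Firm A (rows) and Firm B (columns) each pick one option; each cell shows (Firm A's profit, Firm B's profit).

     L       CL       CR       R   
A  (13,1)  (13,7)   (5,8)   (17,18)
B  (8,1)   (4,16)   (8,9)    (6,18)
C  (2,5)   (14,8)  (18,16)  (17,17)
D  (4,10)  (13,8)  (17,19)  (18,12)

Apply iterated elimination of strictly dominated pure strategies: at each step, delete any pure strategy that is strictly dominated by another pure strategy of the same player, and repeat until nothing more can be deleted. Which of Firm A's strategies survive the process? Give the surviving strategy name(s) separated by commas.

C, D

For Firm B, CR strictly dominates L on the remaining rows (A: 8>1, B: 9>1, C: 16>5, D: 19>10); eliminate L.
For Firm A, C strictly dominates B on the remaining columns (CL: 14>4, CR: 18>8, R: 17>6); eliminate B.
For Firm B, CR strictly dominates CL on the remaining rows (A: 8>7, C: 16>8, D: 19>8); eliminate CL.
For Firm A, D strictly dominates A on the remaining columns (CR: 17>5, R: 18>17); eliminate A.
Among the remaining strategies, none is strictly dominated by another pure strategy of the same player, so the elimination stops.
Surviving strategies — Firm A: {C, D}; Firm B: {CR, R}.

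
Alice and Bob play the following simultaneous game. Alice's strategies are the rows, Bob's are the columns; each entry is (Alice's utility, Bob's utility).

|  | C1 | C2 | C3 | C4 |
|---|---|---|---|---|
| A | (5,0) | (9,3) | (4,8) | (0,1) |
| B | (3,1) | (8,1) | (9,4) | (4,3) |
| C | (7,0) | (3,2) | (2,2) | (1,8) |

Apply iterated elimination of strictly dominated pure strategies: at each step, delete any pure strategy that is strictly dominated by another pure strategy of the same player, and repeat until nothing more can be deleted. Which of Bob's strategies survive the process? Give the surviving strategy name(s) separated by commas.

Bob's strategy C1 is strictly dominated by C3 (A: 8>0, B: 4>1, C: 2>0) and is removed.
Row C is eliminated: B beats it against every remaining column (C2: 8>3, C3: 9>2, C4: 4>1).
Column C2 is eliminated: C3 beats it against every remaining row (A: 8>3, B: 4>1).
Row A is eliminated: B beats it against every remaining column (C3: 9>4, C4: 4>0).
Column C4 is eliminated: C3 beats it against every remaining row (B: 4>3).
Among the remaining strategies, none is strictly dominated by another pure strategy of the same player, so the elimination stops.
Surviving strategies — Alice: {B}; Bob: {C3}.

C3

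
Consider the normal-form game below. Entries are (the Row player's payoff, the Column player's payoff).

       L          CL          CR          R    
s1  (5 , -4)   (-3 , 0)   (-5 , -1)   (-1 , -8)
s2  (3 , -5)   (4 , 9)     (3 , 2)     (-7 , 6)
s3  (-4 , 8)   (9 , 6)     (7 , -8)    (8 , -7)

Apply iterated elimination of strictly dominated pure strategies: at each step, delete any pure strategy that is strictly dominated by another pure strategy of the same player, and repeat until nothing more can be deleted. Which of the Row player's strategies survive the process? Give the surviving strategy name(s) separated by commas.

s1, s2, s3

For the Column player, CL strictly dominates CR on the remaining rows (s1: 0>-1, s2: 9>2, s3: 6>-8); eliminate CR.
Column R is eliminated: CL beats it against every remaining row (s1: 0>-8, s2: 9>6, s3: 6>-7).
Among the remaining strategies, none is strictly dominated by another pure strategy of the same player, so the elimination stops.
Surviving strategies — the Row player: {s1, s2, s3}; the Column player: {L, CL}.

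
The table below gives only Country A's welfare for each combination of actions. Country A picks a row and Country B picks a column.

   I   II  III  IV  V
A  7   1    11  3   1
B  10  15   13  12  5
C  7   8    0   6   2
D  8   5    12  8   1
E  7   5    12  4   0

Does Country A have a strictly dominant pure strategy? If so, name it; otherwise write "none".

B vs A: I: 10>7, II: 15>1, III: 13>11, IV: 12>3, V: 5>1.
B vs C: I: 10>7, II: 15>8, III: 13>0, IV: 12>6, V: 5>2.
B vs D: I: 10>8, II: 15>5, III: 13>12, IV: 12>8, V: 5>1.
B vs E: I: 10>7, II: 15>5, III: 13>12, IV: 12>4, V: 5>0.
B strictly beats every other strategy against every opponent action, so it is strictly dominant.

B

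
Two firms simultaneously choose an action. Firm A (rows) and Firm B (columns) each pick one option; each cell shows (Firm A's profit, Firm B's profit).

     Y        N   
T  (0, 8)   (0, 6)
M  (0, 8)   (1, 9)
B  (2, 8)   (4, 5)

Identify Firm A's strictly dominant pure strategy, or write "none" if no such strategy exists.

B vs T: Y: 2>0, N: 4>0.
B vs M: Y: 2>0, N: 4>1.
B strictly beats every other strategy against every opponent action, so it is strictly dominant.

B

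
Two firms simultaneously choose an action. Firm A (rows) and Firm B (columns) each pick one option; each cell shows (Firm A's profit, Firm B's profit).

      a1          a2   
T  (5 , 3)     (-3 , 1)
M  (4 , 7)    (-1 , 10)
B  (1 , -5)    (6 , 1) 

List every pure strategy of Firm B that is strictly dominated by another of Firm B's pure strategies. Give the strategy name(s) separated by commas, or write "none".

none

Nothing dominates a1: a2 at T (3>1).
Nothing dominates a2: a1 at M (10>7).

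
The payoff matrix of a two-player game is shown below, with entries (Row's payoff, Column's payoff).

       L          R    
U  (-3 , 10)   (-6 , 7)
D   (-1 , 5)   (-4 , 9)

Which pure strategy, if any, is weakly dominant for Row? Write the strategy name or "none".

D vs U: L: -1>-3, R: -4>-6.
D is at least as good as every other strategy against every opponent action, so it is weakly dominant.

D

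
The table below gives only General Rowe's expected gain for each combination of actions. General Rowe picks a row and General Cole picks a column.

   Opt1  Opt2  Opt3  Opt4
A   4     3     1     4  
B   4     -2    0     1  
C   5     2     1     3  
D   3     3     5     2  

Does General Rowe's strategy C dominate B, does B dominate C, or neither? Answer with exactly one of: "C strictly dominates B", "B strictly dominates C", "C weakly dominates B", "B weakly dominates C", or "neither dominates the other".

C's payoffs vs B's, by General Cole's action — Opt1: 5>4, Opt2: 2>-2, Opt3: 1>0, Opt4: 3>1.
C gives a strictly higher payoff against every action of General Cole, so C strictly dominates B.

C strictly dominates B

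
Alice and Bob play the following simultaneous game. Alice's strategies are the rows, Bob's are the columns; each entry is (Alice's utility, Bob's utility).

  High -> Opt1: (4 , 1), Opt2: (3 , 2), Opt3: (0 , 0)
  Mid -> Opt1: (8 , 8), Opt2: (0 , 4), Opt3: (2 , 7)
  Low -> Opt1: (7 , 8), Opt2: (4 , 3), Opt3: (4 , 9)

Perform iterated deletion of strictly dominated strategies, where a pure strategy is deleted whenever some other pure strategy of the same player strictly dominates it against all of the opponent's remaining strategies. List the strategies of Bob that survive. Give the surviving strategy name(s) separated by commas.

For Alice, Low strictly dominates High on the remaining columns (Opt1: 7>4, Opt2: 4>3, Opt3: 4>0); eliminate High.
Column Opt2 is eliminated: Opt1 beats it against every remaining row (Mid: 8>4, Low: 8>3).
Among the remaining strategies, none is strictly dominated by another pure strategy of the same player, so the elimination stops.
Surviving strategies — Alice: {Mid, Low}; Bob: {Opt1, Opt3}.

Opt1, Opt3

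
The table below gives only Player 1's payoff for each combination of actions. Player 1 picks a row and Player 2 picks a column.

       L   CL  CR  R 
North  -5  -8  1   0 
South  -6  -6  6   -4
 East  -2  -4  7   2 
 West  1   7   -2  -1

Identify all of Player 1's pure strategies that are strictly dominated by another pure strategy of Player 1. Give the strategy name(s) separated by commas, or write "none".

East strictly dominates North — L: -2>-5, CL: -4>-8, CR: 7>1, R: 2>0.
South: dominated, since East does at least as well everywhere (L: -2>-6, CL: -4>-6, CR: 7>6, R: 2>-4).
East is not dominated — it holds its own against North at L (-2>-5); South at L (-2>-6); West at CR (7>-2).
West is not dominated — it holds its own against North at L (1>-5); South at L (1>-6); East at L (1>-2).

North, South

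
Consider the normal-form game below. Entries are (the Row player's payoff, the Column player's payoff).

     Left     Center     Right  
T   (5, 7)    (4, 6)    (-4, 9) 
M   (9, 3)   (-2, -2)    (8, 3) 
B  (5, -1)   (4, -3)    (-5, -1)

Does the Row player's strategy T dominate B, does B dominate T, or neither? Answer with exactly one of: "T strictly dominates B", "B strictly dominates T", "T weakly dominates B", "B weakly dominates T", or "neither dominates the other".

T's payoffs vs B's, by the Column player's action — Left: 5=5, Center: 4=4, Right: -4>-5.
T is at least as good everywhere and strictly better somewhere (tied only at Left, Center), so T weakly but not strictly dominates B.

T weakly dominates B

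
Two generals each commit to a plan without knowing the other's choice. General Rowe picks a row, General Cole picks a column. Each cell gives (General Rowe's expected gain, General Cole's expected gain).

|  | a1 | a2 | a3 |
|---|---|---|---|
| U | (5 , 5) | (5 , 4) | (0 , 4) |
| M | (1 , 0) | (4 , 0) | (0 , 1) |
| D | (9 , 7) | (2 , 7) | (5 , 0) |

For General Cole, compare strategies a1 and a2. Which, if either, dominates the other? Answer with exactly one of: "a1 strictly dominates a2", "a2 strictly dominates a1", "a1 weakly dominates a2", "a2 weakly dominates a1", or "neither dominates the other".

a1 weakly dominates a2

a1's payoffs vs a2's, by General Rowe's action — U: 5>4, M: 0=0, D: 7=7.
a1 is at least as good everywhere and strictly better somewhere (tied only at M, D), so a1 weakly but not strictly dominates a2.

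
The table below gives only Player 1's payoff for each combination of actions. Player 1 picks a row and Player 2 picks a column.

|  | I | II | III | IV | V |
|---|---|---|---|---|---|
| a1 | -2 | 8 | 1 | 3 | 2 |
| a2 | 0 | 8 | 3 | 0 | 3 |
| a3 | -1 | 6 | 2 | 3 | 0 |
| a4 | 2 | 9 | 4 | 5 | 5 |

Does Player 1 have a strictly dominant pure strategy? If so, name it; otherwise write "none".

a4 vs a1: I: 2>-2, II: 9>8, III: 4>1, IV: 5>3, V: 5>2.
a4 vs a2: I: 2>0, II: 9>8, III: 4>3, IV: 5>0, V: 5>3.
a4 vs a3: I: 2>-1, II: 9>6, III: 4>2, IV: 5>3, V: 5>0.
a4 strictly beats every other strategy against every opponent action, so it is strictly dominant.

a4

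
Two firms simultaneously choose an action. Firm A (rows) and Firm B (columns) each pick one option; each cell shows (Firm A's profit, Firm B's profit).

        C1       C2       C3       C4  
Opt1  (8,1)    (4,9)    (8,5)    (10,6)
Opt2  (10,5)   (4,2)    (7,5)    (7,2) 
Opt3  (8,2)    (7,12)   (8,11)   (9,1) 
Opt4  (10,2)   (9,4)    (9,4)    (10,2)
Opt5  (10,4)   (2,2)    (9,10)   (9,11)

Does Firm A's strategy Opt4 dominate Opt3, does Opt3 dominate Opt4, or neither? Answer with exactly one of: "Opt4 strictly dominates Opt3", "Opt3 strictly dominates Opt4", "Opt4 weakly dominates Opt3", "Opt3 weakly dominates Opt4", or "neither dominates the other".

Opt4 strictly dominates Opt3

Compare Opt4 to Opt3 across each opponent action: C1: 10>8, C2: 9>7, C3: 9>8, C4: 10>9.
Opt4 gives a strictly higher payoff against each opponent action, so Opt4 strictly dominates Opt3.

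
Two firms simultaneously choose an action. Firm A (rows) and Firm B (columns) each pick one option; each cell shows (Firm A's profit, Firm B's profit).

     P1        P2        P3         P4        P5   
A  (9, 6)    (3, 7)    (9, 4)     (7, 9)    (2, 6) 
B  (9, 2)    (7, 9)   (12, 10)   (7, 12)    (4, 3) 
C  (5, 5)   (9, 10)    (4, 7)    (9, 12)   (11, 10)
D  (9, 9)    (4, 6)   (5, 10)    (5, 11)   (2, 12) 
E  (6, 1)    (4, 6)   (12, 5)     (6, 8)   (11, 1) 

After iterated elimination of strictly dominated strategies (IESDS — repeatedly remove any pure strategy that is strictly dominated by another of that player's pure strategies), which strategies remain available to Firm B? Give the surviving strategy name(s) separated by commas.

Column P1 is eliminated: P4 beats it against every remaining row (A: 9>6, B: 12>2, C: 12>5, D: 11>9, E: 8>1).
For Firm A, B strictly dominates D on the remaining columns (P2: 7>4, P3: 12>5, P4: 7>5, P5: 4>2); eliminate D.
For Firm B, P4 strictly dominates P2 on the remaining rows (A: 9>7, B: 12>9, C: 12>10, E: 8>6); eliminate P2.
Column P3 is eliminated: P4 beats it against every remaining row (A: 9>4, B: 12>10, C: 12>7, E: 8>5).
Firm A's strategy A is strictly dominated by C (P4: 9>7, P5: 11>2) and is removed.
For Firm A, C strictly dominates B on the remaining columns (P4: 9>7, P5: 11>4); eliminate B.
For Firm B, P4 strictly dominates P5 on the remaining rows (C: 12>10, E: 8>1); eliminate P5.
Firm A's strategy E is strictly dominated by C (P4: 9>6) and is removed.
Among the remaining strategies, none is strictly dominated by another pure strategy of the same player, so the elimination stops.
Surviving strategies — Firm A: {C}; Firm B: {P4}.

P4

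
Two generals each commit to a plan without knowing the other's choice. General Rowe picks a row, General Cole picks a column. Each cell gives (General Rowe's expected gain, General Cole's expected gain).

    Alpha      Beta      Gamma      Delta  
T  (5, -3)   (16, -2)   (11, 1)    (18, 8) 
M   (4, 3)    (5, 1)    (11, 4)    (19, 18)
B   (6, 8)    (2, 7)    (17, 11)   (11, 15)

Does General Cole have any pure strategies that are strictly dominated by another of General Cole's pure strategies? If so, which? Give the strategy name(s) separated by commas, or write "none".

Alpha, Beta, Gamma

Alpha: dominated, since Gamma does at least as well everywhere (T: 1>-3, M: 4>3, B: 11>8).
Beta: dominated, since Gamma does at least as well everywhere (T: 1>-2, M: 4>1, B: 11>7).
Gamma: dominated, since Delta does at least as well everywhere (T: 8>1, M: 18>4, B: 15>11).
Nothing dominates Delta: Alpha at T (8>-3); Beta at T (8>-2); Gamma at T (8>1).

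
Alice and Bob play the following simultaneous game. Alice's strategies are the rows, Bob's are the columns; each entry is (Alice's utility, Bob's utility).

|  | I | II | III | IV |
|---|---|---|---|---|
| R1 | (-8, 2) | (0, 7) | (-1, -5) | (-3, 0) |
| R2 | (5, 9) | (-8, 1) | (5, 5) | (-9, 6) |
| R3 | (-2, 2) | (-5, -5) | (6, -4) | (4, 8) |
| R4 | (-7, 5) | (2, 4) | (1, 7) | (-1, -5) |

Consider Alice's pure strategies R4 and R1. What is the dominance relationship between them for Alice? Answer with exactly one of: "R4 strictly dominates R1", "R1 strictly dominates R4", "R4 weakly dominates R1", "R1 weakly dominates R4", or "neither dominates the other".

R4's payoffs vs R1's, by Bob's action — I: -7>-8, II: 2>0, III: 1>-1, IV: -1>-3.
Every comparison favours R4, so R4 strictly dominates R1.

R4 strictly dominates R1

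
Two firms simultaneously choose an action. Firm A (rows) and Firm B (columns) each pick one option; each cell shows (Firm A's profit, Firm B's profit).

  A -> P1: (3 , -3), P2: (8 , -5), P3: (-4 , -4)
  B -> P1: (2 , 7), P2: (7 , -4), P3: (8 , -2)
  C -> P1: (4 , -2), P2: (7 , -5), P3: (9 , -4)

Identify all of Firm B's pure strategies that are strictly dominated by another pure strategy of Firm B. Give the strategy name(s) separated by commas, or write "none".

P2, P3

P1: no other strategy beats it everywhere (P2 at A (-3>-5); P3 at A (-3>-4)).
P1 strictly dominates P2 — A: -3>-5, B: 7>-4, C: -2>-5.
P1 strictly dominates P3 — A: -3>-4, B: 7>-2, C: -2>-4.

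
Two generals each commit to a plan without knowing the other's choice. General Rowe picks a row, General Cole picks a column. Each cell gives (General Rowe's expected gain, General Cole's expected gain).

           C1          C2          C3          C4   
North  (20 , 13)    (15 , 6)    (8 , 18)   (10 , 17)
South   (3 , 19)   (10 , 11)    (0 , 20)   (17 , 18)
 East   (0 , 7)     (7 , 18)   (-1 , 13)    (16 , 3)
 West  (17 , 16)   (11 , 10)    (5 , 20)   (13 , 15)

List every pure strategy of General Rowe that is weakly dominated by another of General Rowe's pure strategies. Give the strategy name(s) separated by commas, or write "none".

East

North: no other strategy beats it everywhere (South at C1 (20>3); East at C1 (20>0); West at C1 (20>17)).
South is not dominated — it holds its own against North at C4 (17>10); East at C1 (3>0); West at C4 (17>13).
East is weakly dominated by South (C1: 3>0, C2: 10>7, C3: 0>-1, C4: 17>16).
West is not dominated — it holds its own against North at C4 (13>10); South at C1 (17>3); East at C1 (17>0).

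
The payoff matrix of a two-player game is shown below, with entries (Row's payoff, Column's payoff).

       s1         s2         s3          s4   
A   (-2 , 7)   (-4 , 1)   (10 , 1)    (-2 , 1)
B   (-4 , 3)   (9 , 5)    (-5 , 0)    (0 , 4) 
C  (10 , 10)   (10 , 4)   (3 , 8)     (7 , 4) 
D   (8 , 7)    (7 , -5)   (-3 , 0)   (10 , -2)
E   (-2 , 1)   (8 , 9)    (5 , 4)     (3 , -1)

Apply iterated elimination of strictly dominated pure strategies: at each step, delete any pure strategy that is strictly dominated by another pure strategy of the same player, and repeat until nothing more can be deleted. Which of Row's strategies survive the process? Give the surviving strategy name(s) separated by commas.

A, C, E

Row B is eliminated: C beats it against every remaining column (s1: 10>-4, s2: 10>9, s3: 3>-5, s4: 7>0).
Column s4 is eliminated: s1 beats it against every remaining row (A: 7>1, C: 10>4, D: 7>-2, E: 1>-1).
Row D is eliminated: C beats it against every remaining column (s1: 10>8, s2: 10>7, s3: 3>-3).
Among the remaining strategies, none is strictly dominated by another pure strategy of the same player, so the elimination stops.
Surviving strategies — Row: {A, C, E}; Column: {s1, s2, s3}.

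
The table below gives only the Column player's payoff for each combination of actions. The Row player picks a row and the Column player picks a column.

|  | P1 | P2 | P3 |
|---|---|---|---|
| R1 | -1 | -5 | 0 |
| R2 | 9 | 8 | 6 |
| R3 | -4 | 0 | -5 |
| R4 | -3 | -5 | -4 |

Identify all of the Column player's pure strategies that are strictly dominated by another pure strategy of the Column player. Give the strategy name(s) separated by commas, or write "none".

none

Nothing dominates P1: P2 at R1 (-1>-5); P3 at R2 (9>6).
P2: no other strategy beats it everywhere (P1 at R3 (0>-4); P3 at R2 (8>6)).
P3: no other strategy beats it everywhere (P1 at R1 (0>-1); P2 at R1 (0>-5)).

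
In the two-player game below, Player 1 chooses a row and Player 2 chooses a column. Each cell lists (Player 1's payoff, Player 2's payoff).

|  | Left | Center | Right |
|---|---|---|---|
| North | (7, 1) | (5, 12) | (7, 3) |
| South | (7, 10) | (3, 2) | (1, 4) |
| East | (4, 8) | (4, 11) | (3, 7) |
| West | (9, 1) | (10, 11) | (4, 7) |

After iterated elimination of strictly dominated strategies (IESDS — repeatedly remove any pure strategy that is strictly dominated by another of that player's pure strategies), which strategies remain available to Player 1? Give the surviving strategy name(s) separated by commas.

West

For Player 1, West strictly dominates South on the remaining columns (Left: 9>7, Center: 10>3, Right: 4>1); eliminate South.
Player 1's strategy East is strictly dominated by North (Left: 7>4, Center: 5>4, Right: 7>3) and is removed.
Column Left is eliminated: Center beats it against every remaining row (North: 12>1, West: 11>1).
Player 2's strategy Right is strictly dominated by Center (North: 12>3, West: 11>7) and is removed.
For Player 1, West strictly dominates North on the remaining columns (Center: 10>5); eliminate North.
Among the remaining strategies, none is strictly dominated by another pure strategy of the same player, so the elimination stops.
Surviving strategies — Player 1: {West}; Player 2: {Center}.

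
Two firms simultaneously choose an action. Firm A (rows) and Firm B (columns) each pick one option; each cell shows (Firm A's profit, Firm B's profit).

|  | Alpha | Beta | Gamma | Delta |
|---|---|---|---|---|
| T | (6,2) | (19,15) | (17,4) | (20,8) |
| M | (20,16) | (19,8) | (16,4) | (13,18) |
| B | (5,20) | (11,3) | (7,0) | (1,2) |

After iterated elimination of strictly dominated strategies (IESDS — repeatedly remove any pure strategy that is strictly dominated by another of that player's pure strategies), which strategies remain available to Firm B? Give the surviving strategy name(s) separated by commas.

Firm A's strategy B is strictly dominated by T (Alpha: 6>5, Beta: 19>11, Gamma: 17>7, Delta: 20>1) and is removed.
Column Alpha is eliminated: Delta beats it against every remaining row (T: 8>2, M: 18>16).
Column Gamma is eliminated: Beta beats it against every remaining row (T: 15>4, M: 8>4).
Among the remaining strategies, none is strictly dominated by another pure strategy of the same player, so the elimination stops.
Surviving strategies — Firm A: {T, M}; Firm B: {Beta, Delta}.

Beta, Delta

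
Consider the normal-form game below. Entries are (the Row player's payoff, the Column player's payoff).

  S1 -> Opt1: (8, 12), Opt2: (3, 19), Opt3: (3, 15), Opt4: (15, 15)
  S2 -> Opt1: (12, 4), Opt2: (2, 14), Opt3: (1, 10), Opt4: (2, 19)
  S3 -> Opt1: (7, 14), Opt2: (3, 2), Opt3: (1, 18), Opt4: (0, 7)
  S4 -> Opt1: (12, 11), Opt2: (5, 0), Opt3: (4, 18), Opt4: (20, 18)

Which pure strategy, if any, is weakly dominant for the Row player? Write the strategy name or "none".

S4 vs S1: Opt1: 12>8, Opt2: 5>3, Opt3: 4>3, Opt4: 20>15.
S4 vs S2: Opt1: 12=12, Opt2: 5>2, Opt3: 4>1, Opt4: 20>2.
S4 vs S3: Opt1: 12>7, Opt2: 5>3, Opt3: 4>1, Opt4: 20>0.
S4 is at least as good as every other strategy against every opponent action, so it is weakly dominant.

S4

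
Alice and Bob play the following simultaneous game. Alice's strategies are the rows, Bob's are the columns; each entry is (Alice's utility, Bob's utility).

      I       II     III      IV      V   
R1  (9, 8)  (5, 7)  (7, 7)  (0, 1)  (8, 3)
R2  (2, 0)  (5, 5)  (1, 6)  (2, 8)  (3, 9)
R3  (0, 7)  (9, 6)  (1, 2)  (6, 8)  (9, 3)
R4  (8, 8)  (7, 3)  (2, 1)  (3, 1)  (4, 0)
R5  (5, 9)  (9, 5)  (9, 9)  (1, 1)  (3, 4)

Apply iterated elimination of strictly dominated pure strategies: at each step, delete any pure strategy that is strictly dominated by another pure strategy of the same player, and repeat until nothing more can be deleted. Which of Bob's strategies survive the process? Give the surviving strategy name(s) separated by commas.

I, III, IV

For Alice, R4 strictly dominates R2 on the remaining columns (I: 8>2, II: 7>5, III: 2>1, IV: 3>2, V: 4>3); eliminate R2.
Column II is eliminated: I beats it against every remaining row (R1: 8>7, R3: 7>6, R4: 8>3, R5: 9>5).
Column V is eliminated: I beats it against every remaining row (R1: 8>3, R3: 7>3, R4: 8>0, R5: 9>4).
Among the remaining strategies, none is strictly dominated by another pure strategy of the same player, so the elimination stops.
Surviving strategies — Alice: {R1, R3, R4, R5}; Bob: {I, III, IV}.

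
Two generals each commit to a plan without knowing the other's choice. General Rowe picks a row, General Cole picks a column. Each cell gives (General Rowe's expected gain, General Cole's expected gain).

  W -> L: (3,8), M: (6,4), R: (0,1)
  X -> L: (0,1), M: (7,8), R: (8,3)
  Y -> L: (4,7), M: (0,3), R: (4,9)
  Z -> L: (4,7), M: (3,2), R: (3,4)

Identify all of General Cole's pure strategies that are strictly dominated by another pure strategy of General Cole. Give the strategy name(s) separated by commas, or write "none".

none

Nothing dominates L: M at W (8>4); R at W (8>1).
Nothing dominates M: L at X (8>1); R at W (4>1).
Nothing dominates R: L at X (3>1); M at Y (9>3).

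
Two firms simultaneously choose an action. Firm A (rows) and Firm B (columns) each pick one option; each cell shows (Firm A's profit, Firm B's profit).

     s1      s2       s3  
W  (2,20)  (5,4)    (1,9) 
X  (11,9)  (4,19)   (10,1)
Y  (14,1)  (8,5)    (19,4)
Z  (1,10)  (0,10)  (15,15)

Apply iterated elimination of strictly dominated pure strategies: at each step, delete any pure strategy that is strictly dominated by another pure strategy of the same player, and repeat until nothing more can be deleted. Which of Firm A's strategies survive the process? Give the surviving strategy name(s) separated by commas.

Row W is eliminated: Y beats it against every remaining column (s1: 14>2, s2: 8>5, s3: 19>1).
Firm A's strategy X is strictly dominated by Y (s1: 14>11, s2: 8>4, s3: 19>10) and is removed.
For Firm A, Y strictly dominates Z on the remaining columns (s1: 14>1, s2: 8>0, s3: 19>15); eliminate Z.
Firm B's strategy s1 is strictly dominated by s2 (Y: 5>1) and is removed.
Column s3 is eliminated: s2 beats it against every remaining row (Y: 5>4).
Among the remaining strategies, none is strictly dominated by another pure strategy of the same player, so the elimination stops.
Surviving strategies — Firm A: {Y}; Firm B: {s2}.

Y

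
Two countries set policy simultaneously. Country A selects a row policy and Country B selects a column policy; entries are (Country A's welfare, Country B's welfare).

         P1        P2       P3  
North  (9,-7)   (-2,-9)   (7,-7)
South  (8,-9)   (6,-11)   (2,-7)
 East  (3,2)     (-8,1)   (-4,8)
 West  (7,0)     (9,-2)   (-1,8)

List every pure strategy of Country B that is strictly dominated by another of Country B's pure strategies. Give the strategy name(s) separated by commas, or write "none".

P2

P1 is not dominated — it holds its own against P2 at North (-7>-9); P3 at North (-7=-7).
P1 strictly dominates P2 — North: -7>-9, South: -9>-11, East: 2>1, West: 0>-2.
P3 is not dominated — it holds its own against P1 at North (-7=-7); P2 at North (-7>-9).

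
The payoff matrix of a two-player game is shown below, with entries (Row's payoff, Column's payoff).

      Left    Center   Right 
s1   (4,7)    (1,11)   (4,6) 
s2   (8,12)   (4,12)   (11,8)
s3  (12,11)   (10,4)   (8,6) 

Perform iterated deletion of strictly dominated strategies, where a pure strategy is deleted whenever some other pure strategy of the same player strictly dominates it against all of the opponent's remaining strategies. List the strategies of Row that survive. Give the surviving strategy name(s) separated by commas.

Row's strategy s1 is strictly dominated by s2 (Left: 8>4, Center: 4>1, Right: 11>4) and is removed.
Column Right is eliminated: Left beats it against every remaining row (s2: 12>8, s3: 11>6).
Row's strategy s2 is strictly dominated by s3 (Left: 12>8, Center: 10>4) and is removed.
Column's strategy Center is strictly dominated by Left (s3: 11>4) and is removed.
Among the remaining strategies, none is strictly dominated by another pure strategy of the same player, so the elimination stops.
Surviving strategies — Row: {s3}; Column: {Left}.

s3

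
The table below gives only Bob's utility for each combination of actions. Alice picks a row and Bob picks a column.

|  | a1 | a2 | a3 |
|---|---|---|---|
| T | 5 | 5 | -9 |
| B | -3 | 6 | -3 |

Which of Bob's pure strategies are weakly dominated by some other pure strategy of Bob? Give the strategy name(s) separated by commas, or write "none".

a1, a3

a2 weakly dominates a1 — T: 5=5, B: 6>-3.
Nothing dominates a2: a1 at B (6>-3); a3 at T (5>-9).
a3: dominated, since a1 does at least as well everywhere (T: 5>-9, B: -3=-3).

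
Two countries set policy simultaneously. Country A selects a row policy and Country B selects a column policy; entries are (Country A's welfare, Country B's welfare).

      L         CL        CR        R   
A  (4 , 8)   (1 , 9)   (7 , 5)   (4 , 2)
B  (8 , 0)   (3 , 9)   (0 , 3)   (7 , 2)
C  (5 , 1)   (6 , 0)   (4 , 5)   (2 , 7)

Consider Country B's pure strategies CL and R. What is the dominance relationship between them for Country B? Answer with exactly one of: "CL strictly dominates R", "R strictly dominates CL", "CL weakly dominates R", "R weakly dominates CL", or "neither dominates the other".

neither dominates the other

Compare CL to R across each choice by Country A: A: 9>2, B: 9>2, C: 0<7.
CL does better at A, B but worse at C; neither strategy dominates the other.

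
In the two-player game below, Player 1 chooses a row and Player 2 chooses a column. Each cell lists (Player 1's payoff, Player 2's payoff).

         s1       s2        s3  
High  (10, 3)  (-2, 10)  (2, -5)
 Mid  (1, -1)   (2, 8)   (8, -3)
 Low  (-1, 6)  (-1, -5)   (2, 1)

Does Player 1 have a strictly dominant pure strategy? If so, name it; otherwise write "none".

none

High fails to dominate Mid at s2 (-2<2).
Mid fails to dominate High at s1 (1<10).
Low fails to dominate High at s1 (-1<10).
No single strategy dominates all the others.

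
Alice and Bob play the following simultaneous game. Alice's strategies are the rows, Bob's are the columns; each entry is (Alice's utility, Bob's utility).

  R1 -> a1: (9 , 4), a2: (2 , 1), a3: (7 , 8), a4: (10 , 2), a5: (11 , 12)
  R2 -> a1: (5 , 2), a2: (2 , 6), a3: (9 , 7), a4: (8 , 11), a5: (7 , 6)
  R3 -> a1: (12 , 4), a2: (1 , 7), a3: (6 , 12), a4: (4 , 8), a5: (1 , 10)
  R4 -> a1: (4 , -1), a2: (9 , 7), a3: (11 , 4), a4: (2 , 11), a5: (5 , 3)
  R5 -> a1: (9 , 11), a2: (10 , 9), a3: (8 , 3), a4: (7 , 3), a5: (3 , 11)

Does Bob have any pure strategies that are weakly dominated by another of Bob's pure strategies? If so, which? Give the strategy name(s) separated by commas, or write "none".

a5 weakly dominates a1 — R1: 12>4, R2: 6>2, R3: 10>4, R4: 3>-1, R5: 11=11.
a2 is not dominated — it holds its own against a1 at R2 (6>2); a3 at R4 (7>4); a4 at R5 (9>3); a5 at R4 (7>3).
Nothing dominates a3: a1 at R1 (8>4); a2 at R1 (8>1); a4 at R1 (8>2); a5 at R2 (7>6).
a4 is not dominated — it holds its own against a1 at R2 (11>2); a2 at R1 (2>1); a3 at R2 (11>7); a5 at R2 (11>6).
a5 is not dominated — it holds its own against a1 at R1 (12>4); a2 at R1 (12>1); a3 at R1 (12>8); a4 at R1 (12>2).

a1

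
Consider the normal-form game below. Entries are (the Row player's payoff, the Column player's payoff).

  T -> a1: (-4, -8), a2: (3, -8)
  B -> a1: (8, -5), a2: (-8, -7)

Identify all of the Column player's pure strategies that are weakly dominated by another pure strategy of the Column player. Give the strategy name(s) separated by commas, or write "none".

a2

a1 is not dominated — it holds its own against a2 at B (-5>-7).
a2 is weakly dominated by a1 (T: -8=-8, B: -5>-7).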